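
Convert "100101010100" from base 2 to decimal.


Input: "100101010100" in base 2
Positional expansion:
  Digit '1' (value 1) x 2^11 = 2048
  Digit '0' (value 0) x 2^10 = 0
  Digit '0' (value 0) x 2^9 = 0
  Digit '1' (value 1) x 2^8 = 256
  Digit '0' (value 0) x 2^7 = 0
  Digit '1' (value 1) x 2^6 = 64
  Digit '0' (value 0) x 2^5 = 0
  Digit '1' (value 1) x 2^4 = 16
  Digit '0' (value 0) x 2^3 = 0
  Digit '1' (value 1) x 2^2 = 4
  Digit '0' (value 0) x 2^1 = 0
  Digit '0' (value 0) x 2^0 = 0
Sum = 2388

2388


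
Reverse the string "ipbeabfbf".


Input: ipbeabfbf
Reading characters right to left:
  Position 8: 'f'
  Position 7: 'b'
  Position 6: 'f'
  Position 5: 'b'
  Position 4: 'a'
  Position 3: 'e'
  Position 2: 'b'
  Position 1: 'p'
  Position 0: 'i'
Reversed: fbfbaebpi

fbfbaebpi


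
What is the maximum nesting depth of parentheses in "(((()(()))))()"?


Input: "(((()(()))))()"
Tracking depth:
  Position 0 '(': depth becomes 1
  Position 1 '(': depth becomes 2
  Position 2 '(': depth becomes 3
  Position 3 '(': depth becomes 4
  Position 4 ')': depth becomes 3
  Position 5 '(': depth becomes 4
  Position 6 '(': depth becomes 5
  Position 7 ')': depth becomes 4
  Position 8 ')': depth becomes 3
  Position 9 ')': depth becomes 2
  Position 10 ')': depth becomes 1
  Position 11 ')': depth becomes 0
  Position 12 '(': depth becomes 1
  Position 13 ')': depth becomes 0
Maximum depth reached: 5

5


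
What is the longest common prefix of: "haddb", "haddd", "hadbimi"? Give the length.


Words: haddb, haddd, hadbimi
  Position 0: all 'h' => match
  Position 1: all 'a' => match
  Position 2: all 'd' => match
  Position 3: ('d', 'd', 'b') => mismatch, stop
LCP = "had" (length 3)

3


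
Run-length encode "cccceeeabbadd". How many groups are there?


Input: cccceeeabbadd
Scanning for consecutive runs:
  Group 1: 'c' x 4 (positions 0-3)
  Group 2: 'e' x 3 (positions 4-6)
  Group 3: 'a' x 1 (positions 7-7)
  Group 4: 'b' x 2 (positions 8-9)
  Group 5: 'a' x 1 (positions 10-10)
  Group 6: 'd' x 2 (positions 11-12)
Total groups: 6

6


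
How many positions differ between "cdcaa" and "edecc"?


Comparing "cdcaa" and "edecc" position by position:
  Position 0: 'c' vs 'e' => DIFFER
  Position 1: 'd' vs 'd' => same
  Position 2: 'c' vs 'e' => DIFFER
  Position 3: 'a' vs 'c' => DIFFER
  Position 4: 'a' vs 'c' => DIFFER
Positions that differ: 4

4


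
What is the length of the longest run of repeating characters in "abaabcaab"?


Input: "abaabcaab"
Scanning for longest run:
  Position 1 ('b'): new char, reset run to 1
  Position 2 ('a'): new char, reset run to 1
  Position 3 ('a'): continues run of 'a', length=2
  Position 4 ('b'): new char, reset run to 1
  Position 5 ('c'): new char, reset run to 1
  Position 6 ('a'): new char, reset run to 1
  Position 7 ('a'): continues run of 'a', length=2
  Position 8 ('b'): new char, reset run to 1
Longest run: 'a' with length 2

2


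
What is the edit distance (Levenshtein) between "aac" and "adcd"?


Computing edit distance: "aac" -> "adcd"
DP table:
           a    d    c    d
      0    1    2    3    4
  a   1    0    1    2    3
  a   2    1    1    2    3
  c   3    2    2    1    2
Edit distance = dp[3][4] = 2

2


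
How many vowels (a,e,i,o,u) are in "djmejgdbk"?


Input: djmejgdbk
Checking each character:
  'd' at position 0: consonant
  'j' at position 1: consonant
  'm' at position 2: consonant
  'e' at position 3: vowel (running total: 1)
  'j' at position 4: consonant
  'g' at position 5: consonant
  'd' at position 6: consonant
  'b' at position 7: consonant
  'k' at position 8: consonant
Total vowels: 1

1


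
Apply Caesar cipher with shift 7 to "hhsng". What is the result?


Caesar cipher: shift "hhsng" by 7
  'h' (pos 7) + 7 = pos 14 = 'o'
  'h' (pos 7) + 7 = pos 14 = 'o'
  's' (pos 18) + 7 = pos 25 = 'z'
  'n' (pos 13) + 7 = pos 20 = 'u'
  'g' (pos 6) + 7 = pos 13 = 'n'
Result: oozun

oozun


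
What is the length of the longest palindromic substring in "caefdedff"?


Input: "caefdedff"
Checking substrings for palindromes:
  [3:8] "fdedf" (len 5) => palindrome
  [4:7] "ded" (len 3) => palindrome
  [7:9] "ff" (len 2) => palindrome
Longest palindromic substring: "fdedf" with length 5

5


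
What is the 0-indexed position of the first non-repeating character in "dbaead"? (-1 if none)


Input: dbaead
Character frequencies:
  'a': 2
  'b': 1
  'd': 2
  'e': 1
Scanning left to right for freq == 1:
  Position 0 ('d'): freq=2, skip
  Position 1 ('b'): unique! => answer = 1

1


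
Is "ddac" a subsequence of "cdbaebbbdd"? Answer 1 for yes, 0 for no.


Check if "ddac" is a subsequence of "cdbaebbbdd"
Greedy scan:
  Position 0 ('c'): no match needed
  Position 1 ('d'): matches sub[0] = 'd'
  Position 2 ('b'): no match needed
  Position 3 ('a'): no match needed
  Position 4 ('e'): no match needed
  Position 5 ('b'): no match needed
  Position 6 ('b'): no match needed
  Position 7 ('b'): no match needed
  Position 8 ('d'): matches sub[1] = 'd'
  Position 9 ('d'): no match needed
Only matched 2/4 characters => not a subsequence

0


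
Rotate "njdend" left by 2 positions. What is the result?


Input: "njdend", rotate left by 2
First 2 characters: "nj"
Remaining characters: "dend"
Concatenate remaining + first: "dend" + "nj" = "dendnj"

dendnj


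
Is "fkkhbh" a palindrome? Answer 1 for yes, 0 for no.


Input: fkkhbh
Reversed: hbhkkf
  Compare pos 0 ('f') with pos 5 ('h'): MISMATCH
  Compare pos 1 ('k') with pos 4 ('b'): MISMATCH
  Compare pos 2 ('k') with pos 3 ('h'): MISMATCH
Result: not a palindrome

0


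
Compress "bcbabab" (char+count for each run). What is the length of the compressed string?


Input: bcbabab
Runs:
  'b' x 1 => "b1"
  'c' x 1 => "c1"
  'b' x 1 => "b1"
  'a' x 1 => "a1"
  'b' x 1 => "b1"
  'a' x 1 => "a1"
  'b' x 1 => "b1"
Compressed: "b1c1b1a1b1a1b1"
Compressed length: 14

14


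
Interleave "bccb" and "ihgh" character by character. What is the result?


Interleaving "bccb" and "ihgh":
  Position 0: 'b' from first, 'i' from second => "bi"
  Position 1: 'c' from first, 'h' from second => "ch"
  Position 2: 'c' from first, 'g' from second => "cg"
  Position 3: 'b' from first, 'h' from second => "bh"
Result: bichcgbh

bichcgbh


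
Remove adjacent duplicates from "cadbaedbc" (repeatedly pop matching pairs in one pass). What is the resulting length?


Input: cadbaedbc
Stack-based adjacent duplicate removal:
  Read 'c': push. Stack: c
  Read 'a': push. Stack: ca
  Read 'd': push. Stack: cad
  Read 'b': push. Stack: cadb
  Read 'a': push. Stack: cadba
  Read 'e': push. Stack: cadbae
  Read 'd': push. Stack: cadbaed
  Read 'b': push. Stack: cadbaedb
  Read 'c': push. Stack: cadbaedbc
Final stack: "cadbaedbc" (length 9)

9


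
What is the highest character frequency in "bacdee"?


Input: bacdee
Character counts:
  'a': 1
  'b': 1
  'c': 1
  'd': 1
  'e': 2
Maximum frequency: 2

2


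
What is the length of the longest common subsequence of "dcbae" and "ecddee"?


LCS of "dcbae" and "ecddee"
DP table:
           e    c    d    d    e    e
      0    0    0    0    0    0    0
  d   0    0    0    1    1    1    1
  c   0    0    1    1    1    1    1
  b   0    0    1    1    1    1    1
  a   0    0    1    1    1    1    1
  e   0    1    1    1    1    2    2
LCS length = dp[5][6] = 2

2


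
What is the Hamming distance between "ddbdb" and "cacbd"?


Comparing "ddbdb" and "cacbd" position by position:
  Position 0: 'd' vs 'c' => differ
  Position 1: 'd' vs 'a' => differ
  Position 2: 'b' vs 'c' => differ
  Position 3: 'd' vs 'b' => differ
  Position 4: 'b' vs 'd' => differ
Total differences (Hamming distance): 5

5


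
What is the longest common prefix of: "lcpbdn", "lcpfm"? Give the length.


Words: lcpbdn, lcpfm
  Position 0: all 'l' => match
  Position 1: all 'c' => match
  Position 2: all 'p' => match
  Position 3: ('b', 'f') => mismatch, stop
LCP = "lcp" (length 3)

3


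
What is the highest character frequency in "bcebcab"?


Input: bcebcab
Character counts:
  'a': 1
  'b': 3
  'c': 2
  'e': 1
Maximum frequency: 3

3


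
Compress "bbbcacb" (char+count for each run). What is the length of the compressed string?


Input: bbbcacb
Runs:
  'b' x 3 => "b3"
  'c' x 1 => "c1"
  'a' x 1 => "a1"
  'c' x 1 => "c1"
  'b' x 1 => "b1"
Compressed: "b3c1a1c1b1"
Compressed length: 10

10


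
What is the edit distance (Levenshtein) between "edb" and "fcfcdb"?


Computing edit distance: "edb" -> "fcfcdb"
DP table:
           f    c    f    c    d    b
      0    1    2    3    4    5    6
  e   1    1    2    3    4    5    6
  d   2    2    2    3    4    4    5
  b   3    3    3    3    4    5    4
Edit distance = dp[3][6] = 4

4


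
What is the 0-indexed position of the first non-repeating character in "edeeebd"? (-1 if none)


Input: edeeebd
Character frequencies:
  'b': 1
  'd': 2
  'e': 4
Scanning left to right for freq == 1:
  Position 0 ('e'): freq=4, skip
  Position 1 ('d'): freq=2, skip
  Position 2 ('e'): freq=4, skip
  Position 3 ('e'): freq=4, skip
  Position 4 ('e'): freq=4, skip
  Position 5 ('b'): unique! => answer = 5

5


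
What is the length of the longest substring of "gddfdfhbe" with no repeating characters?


Input: "gddfdfhbe"
Sliding window (track last position of each char):
  Position 0 ('g'): window [0,0] length 1 -- new best
  Position 1 ('d'): window [0,1] length 2 -- new best
  Position 2 ('d'): repeat (last at 1), move window start to 2
  Position 2 ('d'): window [2,2] length 1
  Position 3 ('f'): window [2,3] length 2
  Position 4 ('d'): repeat (last at 2), move window start to 3
  Position 4 ('d'): window [3,4] length 2
  Position 5 ('f'): repeat (last at 3), move window start to 4
  Position 5 ('f'): window [4,5] length 2
  Position 6 ('h'): window [4,6] length 3 -- new best
  Position 7 ('b'): window [4,7] length 4 -- new best
  Position 8 ('e'): window [4,8] length 5 -- new best
Longest substring with no repeats: "dfhbe" with length 5

5


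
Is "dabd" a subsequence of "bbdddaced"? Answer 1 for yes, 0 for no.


Check if "dabd" is a subsequence of "bbdddaced"
Greedy scan:
  Position 0 ('b'): no match needed
  Position 1 ('b'): no match needed
  Position 2 ('d'): matches sub[0] = 'd'
  Position 3 ('d'): no match needed
  Position 4 ('d'): no match needed
  Position 5 ('a'): matches sub[1] = 'a'
  Position 6 ('c'): no match needed
  Position 7 ('e'): no match needed
  Position 8 ('d'): no match needed
Only matched 2/4 characters => not a subsequence

0


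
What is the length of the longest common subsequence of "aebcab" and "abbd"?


LCS of "aebcab" and "abbd"
DP table:
           a    b    b    d
      0    0    0    0    0
  a   0    1    1    1    1
  e   0    1    1    1    1
  b   0    1    2    2    2
  c   0    1    2    2    2
  a   0    1    2    2    2
  b   0    1    2    3    3
LCS length = dp[6][4] = 3

3


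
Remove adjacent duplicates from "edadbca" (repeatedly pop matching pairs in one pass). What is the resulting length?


Input: edadbca
Stack-based adjacent duplicate removal:
  Read 'e': push. Stack: e
  Read 'd': push. Stack: ed
  Read 'a': push. Stack: eda
  Read 'd': push. Stack: edad
  Read 'b': push. Stack: edadb
  Read 'c': push. Stack: edadbc
  Read 'a': push. Stack: edadbca
Final stack: "edadbca" (length 7)

7


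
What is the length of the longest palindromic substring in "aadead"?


Input: "aadead"
Checking substrings for palindromes:
  [0:2] "aa" (len 2) => palindrome
Longest palindromic substring: "aa" with length 2

2


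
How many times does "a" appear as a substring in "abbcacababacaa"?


Searching for "a" in "abbcacababacaa"
Scanning each position:
  Position 0: "a" => MATCH
  Position 1: "b" => no
  Position 2: "b" => no
  Position 3: "c" => no
  Position 4: "a" => MATCH
  Position 5: "c" => no
  Position 6: "a" => MATCH
  Position 7: "b" => no
  Position 8: "a" => MATCH
  Position 9: "b" => no
  Position 10: "a" => MATCH
  Position 11: "c" => no
  Position 12: "a" => MATCH
  Position 13: "a" => MATCH
Total occurrences: 7

7


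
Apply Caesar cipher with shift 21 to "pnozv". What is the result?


Caesar cipher: shift "pnozv" by 21
  'p' (pos 15) + 21 = pos 10 = 'k'
  'n' (pos 13) + 21 = pos 8 = 'i'
  'o' (pos 14) + 21 = pos 9 = 'j'
  'z' (pos 25) + 21 = pos 20 = 'u'
  'v' (pos 21) + 21 = pos 16 = 'q'
Result: kijuq

kijuq


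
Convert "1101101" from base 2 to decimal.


Input: "1101101" in base 2
Positional expansion:
  Digit '1' (value 1) x 2^6 = 64
  Digit '1' (value 1) x 2^5 = 32
  Digit '0' (value 0) x 2^4 = 0
  Digit '1' (value 1) x 2^3 = 8
  Digit '1' (value 1) x 2^2 = 4
  Digit '0' (value 0) x 2^1 = 0
  Digit '1' (value 1) x 2^0 = 1
Sum = 109

109


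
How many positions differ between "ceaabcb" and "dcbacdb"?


Comparing "ceaabcb" and "dcbacdb" position by position:
  Position 0: 'c' vs 'd' => DIFFER
  Position 1: 'e' vs 'c' => DIFFER
  Position 2: 'a' vs 'b' => DIFFER
  Position 3: 'a' vs 'a' => same
  Position 4: 'b' vs 'c' => DIFFER
  Position 5: 'c' vs 'd' => DIFFER
  Position 6: 'b' vs 'b' => same
Positions that differ: 5

5


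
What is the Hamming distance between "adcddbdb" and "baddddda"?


Comparing "adcddbdb" and "baddddda" position by position:
  Position 0: 'a' vs 'b' => differ
  Position 1: 'd' vs 'a' => differ
  Position 2: 'c' vs 'd' => differ
  Position 3: 'd' vs 'd' => same
  Position 4: 'd' vs 'd' => same
  Position 5: 'b' vs 'd' => differ
  Position 6: 'd' vs 'd' => same
  Position 7: 'b' vs 'a' => differ
Total differences (Hamming distance): 5

5


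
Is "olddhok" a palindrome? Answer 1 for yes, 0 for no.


Input: olddhok
Reversed: kohddlo
  Compare pos 0 ('o') with pos 6 ('k'): MISMATCH
  Compare pos 1 ('l') with pos 5 ('o'): MISMATCH
  Compare pos 2 ('d') with pos 4 ('h'): MISMATCH
Result: not a palindrome

0


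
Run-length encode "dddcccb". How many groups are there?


Input: dddcccb
Scanning for consecutive runs:
  Group 1: 'd' x 3 (positions 0-2)
  Group 2: 'c' x 3 (positions 3-5)
  Group 3: 'b' x 1 (positions 6-6)
Total groups: 3

3


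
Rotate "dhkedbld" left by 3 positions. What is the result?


Input: "dhkedbld", rotate left by 3
First 3 characters: "dhk"
Remaining characters: "edbld"
Concatenate remaining + first: "edbld" + "dhk" = "edblddhk"

edblddhk


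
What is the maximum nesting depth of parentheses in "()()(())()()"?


Input: "()()(())()()"
Tracking depth:
  Position 0 '(': depth becomes 1
  Position 1 ')': depth becomes 0
  Position 2 '(': depth becomes 1
  Position 3 ')': depth becomes 0
  Position 4 '(': depth becomes 1
  Position 5 '(': depth becomes 2
  Position 6 ')': depth becomes 1
  Position 7 ')': depth becomes 0
  Position 8 '(': depth becomes 1
  Position 9 ')': depth becomes 0
  Position 10 '(': depth becomes 1
  Position 11 ')': depth becomes 0
Maximum depth reached: 2

2


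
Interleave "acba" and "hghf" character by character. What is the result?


Interleaving "acba" and "hghf":
  Position 0: 'a' from first, 'h' from second => "ah"
  Position 1: 'c' from first, 'g' from second => "cg"
  Position 2: 'b' from first, 'h' from second => "bh"
  Position 3: 'a' from first, 'f' from second => "af"
Result: ahcgbhaf

ahcgbhaf


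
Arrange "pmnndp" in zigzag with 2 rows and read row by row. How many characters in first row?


Zigzag "pmnndp" into 2 rows:
Placing characters:
  'p' => row 0
  'm' => row 1
  'n' => row 0
  'n' => row 1
  'd' => row 0
  'p' => row 1
Rows:
  Row 0: "pnd"
  Row 1: "mnp"
First row length: 3

3


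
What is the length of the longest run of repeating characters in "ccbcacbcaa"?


Input: "ccbcacbcaa"
Scanning for longest run:
  Position 1 ('c'): continues run of 'c', length=2
  Position 2 ('b'): new char, reset run to 1
  Position 3 ('c'): new char, reset run to 1
  Position 4 ('a'): new char, reset run to 1
  Position 5 ('c'): new char, reset run to 1
  Position 6 ('b'): new char, reset run to 1
  Position 7 ('c'): new char, reset run to 1
  Position 8 ('a'): new char, reset run to 1
  Position 9 ('a'): continues run of 'a', length=2
Longest run: 'c' with length 2

2


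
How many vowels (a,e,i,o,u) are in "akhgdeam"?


Input: akhgdeam
Checking each character:
  'a' at position 0: vowel (running total: 1)
  'k' at position 1: consonant
  'h' at position 2: consonant
  'g' at position 3: consonant
  'd' at position 4: consonant
  'e' at position 5: vowel (running total: 2)
  'a' at position 6: vowel (running total: 3)
  'm' at position 7: consonant
Total vowels: 3

3


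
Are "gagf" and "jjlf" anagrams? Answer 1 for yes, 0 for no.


Strings: "gagf", "jjlf"
Sorted first:  afgg
Sorted second: fjjl
Differ at position 0: 'a' vs 'f' => not anagrams

0


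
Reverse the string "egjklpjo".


Input: egjklpjo
Reading characters right to left:
  Position 7: 'o'
  Position 6: 'j'
  Position 5: 'p'
  Position 4: 'l'
  Position 3: 'k'
  Position 2: 'j'
  Position 1: 'g'
  Position 0: 'e'
Reversed: ojplkjge

ojplkjge


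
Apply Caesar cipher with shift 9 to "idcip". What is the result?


Caesar cipher: shift "idcip" by 9
  'i' (pos 8) + 9 = pos 17 = 'r'
  'd' (pos 3) + 9 = pos 12 = 'm'
  'c' (pos 2) + 9 = pos 11 = 'l'
  'i' (pos 8) + 9 = pos 17 = 'r'
  'p' (pos 15) + 9 = pos 24 = 'y'
Result: rmlry

rmlry


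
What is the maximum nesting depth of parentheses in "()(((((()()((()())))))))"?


Input: "()(((((()()((()())))))))"
Tracking depth:
  Position 0 '(': depth becomes 1
  Position 1 ')': depth becomes 0
  Position 2 '(': depth becomes 1
  Position 3 '(': depth becomes 2
  Position 4 '(': depth becomes 3
  Position 5 '(': depth becomes 4
  Position 6 '(': depth becomes 5
  Position 7 '(': depth becomes 6
  Position 8 ')': depth becomes 5
  Position 9 '(': depth becomes 6
  Position 10 ')': depth becomes 5
  Position 11 '(': depth becomes 6
  Position 12 '(': depth becomes 7
  Position 13 '(': depth becomes 8
  Position 14 ')': depth becomes 7
  Position 15 '(': depth becomes 8
  Position 16 ')': depth becomes 7
  Position 17 ')': depth becomes 6
  Position 18 ')': depth becomes 5
  Position 19 ')': depth becomes 4
  Position 20 ')': depth becomes 3
  Position 21 ')': depth becomes 2
  Position 22 ')': depth becomes 1
  Position 23 ')': depth becomes 0
Maximum depth reached: 8

8


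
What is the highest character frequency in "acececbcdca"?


Input: acececbcdca
Character counts:
  'a': 2
  'b': 1
  'c': 5
  'd': 1
  'e': 2
Maximum frequency: 5

5


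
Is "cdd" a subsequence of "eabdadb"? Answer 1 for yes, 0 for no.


Check if "cdd" is a subsequence of "eabdadb"
Greedy scan:
  Position 0 ('e'): no match needed
  Position 1 ('a'): no match needed
  Position 2 ('b'): no match needed
  Position 3 ('d'): no match needed
  Position 4 ('a'): no match needed
  Position 5 ('d'): no match needed
  Position 6 ('b'): no match needed
Only matched 0/3 characters => not a subsequence

0


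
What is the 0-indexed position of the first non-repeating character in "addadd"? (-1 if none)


Input: addadd
Character frequencies:
  'a': 2
  'd': 4
Scanning left to right for freq == 1:
  Position 0 ('a'): freq=2, skip
  Position 1 ('d'): freq=4, skip
  Position 2 ('d'): freq=4, skip
  Position 3 ('a'): freq=2, skip
  Position 4 ('d'): freq=4, skip
  Position 5 ('d'): freq=4, skip
  No unique character found => answer = -1

-1


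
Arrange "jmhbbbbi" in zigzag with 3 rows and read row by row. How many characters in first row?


Zigzag "jmhbbbbi" into 3 rows:
Placing characters:
  'j' => row 0
  'm' => row 1
  'h' => row 2
  'b' => row 1
  'b' => row 0
  'b' => row 1
  'b' => row 2
  'i' => row 1
Rows:
  Row 0: "jb"
  Row 1: "mbbi"
  Row 2: "hb"
First row length: 2

2


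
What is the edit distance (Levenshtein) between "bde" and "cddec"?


Computing edit distance: "bde" -> "cddec"
DP table:
           c    d    d    e    c
      0    1    2    3    4    5
  b   1    1    2    3    4    5
  d   2    2    1    2    3    4
  e   3    3    2    2    2    3
Edit distance = dp[3][5] = 3

3


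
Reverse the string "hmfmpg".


Input: hmfmpg
Reading characters right to left:
  Position 5: 'g'
  Position 4: 'p'
  Position 3: 'm'
  Position 2: 'f'
  Position 1: 'm'
  Position 0: 'h'
Reversed: gpmfmh

gpmfmh


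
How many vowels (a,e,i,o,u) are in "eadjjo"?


Input: eadjjo
Checking each character:
  'e' at position 0: vowel (running total: 1)
  'a' at position 1: vowel (running total: 2)
  'd' at position 2: consonant
  'j' at position 3: consonant
  'j' at position 4: consonant
  'o' at position 5: vowel (running total: 3)
Total vowels: 3

3


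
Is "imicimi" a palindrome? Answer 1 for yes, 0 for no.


Input: imicimi
Reversed: imicimi
  Compare pos 0 ('i') with pos 6 ('i'): match
  Compare pos 1 ('m') with pos 5 ('m'): match
  Compare pos 2 ('i') with pos 4 ('i'): match
Result: palindrome

1


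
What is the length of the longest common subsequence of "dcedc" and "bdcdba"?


LCS of "dcedc" and "bdcdba"
DP table:
           b    d    c    d    b    a
      0    0    0    0    0    0    0
  d   0    0    1    1    1    1    1
  c   0    0    1    2    2    2    2
  e   0    0    1    2    2    2    2
  d   0    0    1    2    3    3    3
  c   0    0    1    2    3    3    3
LCS length = dp[5][6] = 3

3


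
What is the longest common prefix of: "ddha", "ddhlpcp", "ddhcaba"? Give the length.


Words: ddha, ddhlpcp, ddhcaba
  Position 0: all 'd' => match
  Position 1: all 'd' => match
  Position 2: all 'h' => match
  Position 3: ('a', 'l', 'c') => mismatch, stop
LCP = "ddh" (length 3)

3


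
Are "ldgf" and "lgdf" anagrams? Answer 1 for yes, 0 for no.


Strings: "ldgf", "lgdf"
Sorted first:  dfgl
Sorted second: dfgl
Sorted forms match => anagrams

1


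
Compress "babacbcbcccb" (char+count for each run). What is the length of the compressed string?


Input: babacbcbcccb
Runs:
  'b' x 1 => "b1"
  'a' x 1 => "a1"
  'b' x 1 => "b1"
  'a' x 1 => "a1"
  'c' x 1 => "c1"
  'b' x 1 => "b1"
  'c' x 1 => "c1"
  'b' x 1 => "b1"
  'c' x 3 => "c3"
  'b' x 1 => "b1"
Compressed: "b1a1b1a1c1b1c1b1c3b1"
Compressed length: 20

20


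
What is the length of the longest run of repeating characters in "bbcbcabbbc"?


Input: "bbcbcabbbc"
Scanning for longest run:
  Position 1 ('b'): continues run of 'b', length=2
  Position 2 ('c'): new char, reset run to 1
  Position 3 ('b'): new char, reset run to 1
  Position 4 ('c'): new char, reset run to 1
  Position 5 ('a'): new char, reset run to 1
  Position 6 ('b'): new char, reset run to 1
  Position 7 ('b'): continues run of 'b', length=2
  Position 8 ('b'): continues run of 'b', length=3
  Position 9 ('c'): new char, reset run to 1
Longest run: 'b' with length 3

3


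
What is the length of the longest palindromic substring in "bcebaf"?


Input: "bcebaf"
Checking substrings for palindromes:
  No multi-char palindromic substrings found
Longest palindromic substring: "b" with length 1

1


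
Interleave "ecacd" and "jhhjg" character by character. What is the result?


Interleaving "ecacd" and "jhhjg":
  Position 0: 'e' from first, 'j' from second => "ej"
  Position 1: 'c' from first, 'h' from second => "ch"
  Position 2: 'a' from first, 'h' from second => "ah"
  Position 3: 'c' from first, 'j' from second => "cj"
  Position 4: 'd' from first, 'g' from second => "dg"
Result: ejchahcjdg

ejchahcjdg


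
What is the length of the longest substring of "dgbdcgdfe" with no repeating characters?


Input: "dgbdcgdfe"
Sliding window (track last position of each char):
  Position 0 ('d'): window [0,0] length 1 -- new best
  Position 1 ('g'): window [0,1] length 2 -- new best
  Position 2 ('b'): window [0,2] length 3 -- new best
  Position 3 ('d'): repeat (last at 0), move window start to 1
  Position 3 ('d'): window [1,3] length 3
  Position 4 ('c'): window [1,4] length 4 -- new best
  Position 5 ('g'): repeat (last at 1), move window start to 2
  Position 5 ('g'): window [2,5] length 4
  Position 6 ('d'): repeat (last at 3), move window start to 4
  Position 6 ('d'): window [4,6] length 3
  Position 7 ('f'): window [4,7] length 4
  Position 8 ('e'): window [4,8] length 5 -- new best
Longest substring with no repeats: "cgdfe" with length 5

5


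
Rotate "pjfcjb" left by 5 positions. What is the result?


Input: "pjfcjb", rotate left by 5
First 5 characters: "pjfcj"
Remaining characters: "b"
Concatenate remaining + first: "b" + "pjfcj" = "bpjfcj"

bpjfcj


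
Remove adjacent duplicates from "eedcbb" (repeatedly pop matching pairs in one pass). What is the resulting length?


Input: eedcbb
Stack-based adjacent duplicate removal:
  Read 'e': push. Stack: e
  Read 'e': matches stack top 'e' => pop. Stack: (empty)
  Read 'd': push. Stack: d
  Read 'c': push. Stack: dc
  Read 'b': push. Stack: dcb
  Read 'b': matches stack top 'b' => pop. Stack: dc
Final stack: "dc" (length 2)

2


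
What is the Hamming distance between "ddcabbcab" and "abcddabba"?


Comparing "ddcabbcab" and "abcddabba" position by position:
  Position 0: 'd' vs 'a' => differ
  Position 1: 'd' vs 'b' => differ
  Position 2: 'c' vs 'c' => same
  Position 3: 'a' vs 'd' => differ
  Position 4: 'b' vs 'd' => differ
  Position 5: 'b' vs 'a' => differ
  Position 6: 'c' vs 'b' => differ
  Position 7: 'a' vs 'b' => differ
  Position 8: 'b' vs 'a' => differ
Total differences (Hamming distance): 8

8


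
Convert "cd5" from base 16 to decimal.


Input: "cd5" in base 16
Positional expansion:
  Digit 'c' (value 12) x 16^2 = 3072
  Digit 'd' (value 13) x 16^1 = 208
  Digit '5' (value 5) x 16^0 = 5
Sum = 3285

3285


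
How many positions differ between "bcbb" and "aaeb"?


Comparing "bcbb" and "aaeb" position by position:
  Position 0: 'b' vs 'a' => DIFFER
  Position 1: 'c' vs 'a' => DIFFER
  Position 2: 'b' vs 'e' => DIFFER
  Position 3: 'b' vs 'b' => same
Positions that differ: 3

3


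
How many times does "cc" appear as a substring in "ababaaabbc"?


Searching for "cc" in "ababaaabbc"
Scanning each position:
  Position 0: "ab" => no
  Position 1: "ba" => no
  Position 2: "ab" => no
  Position 3: "ba" => no
  Position 4: "aa" => no
  Position 5: "aa" => no
  Position 6: "ab" => no
  Position 7: "bb" => no
  Position 8: "bc" => no
Total occurrences: 0

0


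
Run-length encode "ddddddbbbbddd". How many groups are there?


Input: ddddddbbbbddd
Scanning for consecutive runs:
  Group 1: 'd' x 6 (positions 0-5)
  Group 2: 'b' x 4 (positions 6-9)
  Group 3: 'd' x 3 (positions 10-12)
Total groups: 3

3


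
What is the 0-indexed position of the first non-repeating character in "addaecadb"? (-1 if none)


Input: addaecadb
Character frequencies:
  'a': 3
  'b': 1
  'c': 1
  'd': 3
  'e': 1
Scanning left to right for freq == 1:
  Position 0 ('a'): freq=3, skip
  Position 1 ('d'): freq=3, skip
  Position 2 ('d'): freq=3, skip
  Position 3 ('a'): freq=3, skip
  Position 4 ('e'): unique! => answer = 4

4


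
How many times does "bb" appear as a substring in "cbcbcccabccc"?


Searching for "bb" in "cbcbcccabccc"
Scanning each position:
  Position 0: "cb" => no
  Position 1: "bc" => no
  Position 2: "cb" => no
  Position 3: "bc" => no
  Position 4: "cc" => no
  Position 5: "cc" => no
  Position 6: "ca" => no
  Position 7: "ab" => no
  Position 8: "bc" => no
  Position 9: "cc" => no
  Position 10: "cc" => no
Total occurrences: 0

0


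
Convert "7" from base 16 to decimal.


Input: "7" in base 16
Positional expansion:
  Digit '7' (value 7) x 16^0 = 7
Sum = 7

7


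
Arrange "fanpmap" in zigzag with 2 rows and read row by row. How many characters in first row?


Zigzag "fanpmap" into 2 rows:
Placing characters:
  'f' => row 0
  'a' => row 1
  'n' => row 0
  'p' => row 1
  'm' => row 0
  'a' => row 1
  'p' => row 0
Rows:
  Row 0: "fnmp"
  Row 1: "apa"
First row length: 4

4


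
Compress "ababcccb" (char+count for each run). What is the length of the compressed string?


Input: ababcccb
Runs:
  'a' x 1 => "a1"
  'b' x 1 => "b1"
  'a' x 1 => "a1"
  'b' x 1 => "b1"
  'c' x 3 => "c3"
  'b' x 1 => "b1"
Compressed: "a1b1a1b1c3b1"
Compressed length: 12

12


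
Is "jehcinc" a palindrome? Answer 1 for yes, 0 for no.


Input: jehcinc
Reversed: cnichej
  Compare pos 0 ('j') with pos 6 ('c'): MISMATCH
  Compare pos 1 ('e') with pos 5 ('n'): MISMATCH
  Compare pos 2 ('h') with pos 4 ('i'): MISMATCH
Result: not a palindrome

0


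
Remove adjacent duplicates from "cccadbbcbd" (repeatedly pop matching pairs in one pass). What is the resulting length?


Input: cccadbbcbd
Stack-based adjacent duplicate removal:
  Read 'c': push. Stack: c
  Read 'c': matches stack top 'c' => pop. Stack: (empty)
  Read 'c': push. Stack: c
  Read 'a': push. Stack: ca
  Read 'd': push. Stack: cad
  Read 'b': push. Stack: cadb
  Read 'b': matches stack top 'b' => pop. Stack: cad
  Read 'c': push. Stack: cadc
  Read 'b': push. Stack: cadcb
  Read 'd': push. Stack: cadcbd
Final stack: "cadcbd" (length 6)

6


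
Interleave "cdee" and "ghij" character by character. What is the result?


Interleaving "cdee" and "ghij":
  Position 0: 'c' from first, 'g' from second => "cg"
  Position 1: 'd' from first, 'h' from second => "dh"
  Position 2: 'e' from first, 'i' from second => "ei"
  Position 3: 'e' from first, 'j' from second => "ej"
Result: cgdheiej

cgdheiej


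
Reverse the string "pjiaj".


Input: pjiaj
Reading characters right to left:
  Position 4: 'j'
  Position 3: 'a'
  Position 2: 'i'
  Position 1: 'j'
  Position 0: 'p'
Reversed: jaijp

jaijp


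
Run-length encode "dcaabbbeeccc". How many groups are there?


Input: dcaabbbeeccc
Scanning for consecutive runs:
  Group 1: 'd' x 1 (positions 0-0)
  Group 2: 'c' x 1 (positions 1-1)
  Group 3: 'a' x 2 (positions 2-3)
  Group 4: 'b' x 3 (positions 4-6)
  Group 5: 'e' x 2 (positions 7-8)
  Group 6: 'c' x 3 (positions 9-11)
Total groups: 6

6


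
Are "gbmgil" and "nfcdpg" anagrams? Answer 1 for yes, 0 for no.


Strings: "gbmgil", "nfcdpg"
Sorted first:  bggilm
Sorted second: cdfgnp
Differ at position 0: 'b' vs 'c' => not anagrams

0


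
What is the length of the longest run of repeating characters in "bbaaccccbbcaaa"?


Input: "bbaaccccbbcaaa"
Scanning for longest run:
  Position 1 ('b'): continues run of 'b', length=2
  Position 2 ('a'): new char, reset run to 1
  Position 3 ('a'): continues run of 'a', length=2
  Position 4 ('c'): new char, reset run to 1
  Position 5 ('c'): continues run of 'c', length=2
  Position 6 ('c'): continues run of 'c', length=3
  Position 7 ('c'): continues run of 'c', length=4
  Position 8 ('b'): new char, reset run to 1
  Position 9 ('b'): continues run of 'b', length=2
  Position 10 ('c'): new char, reset run to 1
  Position 11 ('a'): new char, reset run to 1
  Position 12 ('a'): continues run of 'a', length=2
  Position 13 ('a'): continues run of 'a', length=3
Longest run: 'c' with length 4

4


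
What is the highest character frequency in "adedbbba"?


Input: adedbbba
Character counts:
  'a': 2
  'b': 3
  'd': 2
  'e': 1
Maximum frequency: 3

3


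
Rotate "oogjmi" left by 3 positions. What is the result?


Input: "oogjmi", rotate left by 3
First 3 characters: "oog"
Remaining characters: "jmi"
Concatenate remaining + first: "jmi" + "oog" = "jmioog"

jmioog


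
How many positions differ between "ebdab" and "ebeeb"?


Comparing "ebdab" and "ebeeb" position by position:
  Position 0: 'e' vs 'e' => same
  Position 1: 'b' vs 'b' => same
  Position 2: 'd' vs 'e' => DIFFER
  Position 3: 'a' vs 'e' => DIFFER
  Position 4: 'b' vs 'b' => same
Positions that differ: 2

2


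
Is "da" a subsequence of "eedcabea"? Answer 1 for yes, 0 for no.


Check if "da" is a subsequence of "eedcabea"
Greedy scan:
  Position 0 ('e'): no match needed
  Position 1 ('e'): no match needed
  Position 2 ('d'): matches sub[0] = 'd'
  Position 3 ('c'): no match needed
  Position 4 ('a'): matches sub[1] = 'a'
  Position 5 ('b'): no match needed
  Position 6 ('e'): no match needed
  Position 7 ('a'): no match needed
All 2 characters matched => is a subsequence

1


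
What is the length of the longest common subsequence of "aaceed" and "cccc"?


LCS of "aaceed" and "cccc"
DP table:
           c    c    c    c
      0    0    0    0    0
  a   0    0    0    0    0
  a   0    0    0    0    0
  c   0    1    1    1    1
  e   0    1    1    1    1
  e   0    1    1    1    1
  d   0    1    1    1    1
LCS length = dp[6][4] = 1

1


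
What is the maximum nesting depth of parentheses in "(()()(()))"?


Input: "(()()(()))"
Tracking depth:
  Position 0 '(': depth becomes 1
  Position 1 '(': depth becomes 2
  Position 2 ')': depth becomes 1
  Position 3 '(': depth becomes 2
  Position 4 ')': depth becomes 1
  Position 5 '(': depth becomes 2
  Position 6 '(': depth becomes 3
  Position 7 ')': depth becomes 2
  Position 8 ')': depth becomes 1
  Position 9 ')': depth becomes 0
Maximum depth reached: 3

3


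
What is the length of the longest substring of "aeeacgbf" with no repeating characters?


Input: "aeeacgbf"
Sliding window (track last position of each char):
  Position 0 ('a'): window [0,0] length 1 -- new best
  Position 1 ('e'): window [0,1] length 2 -- new best
  Position 2 ('e'): repeat (last at 1), move window start to 2
  Position 2 ('e'): window [2,2] length 1
  Position 3 ('a'): window [2,3] length 2
  Position 4 ('c'): window [2,4] length 3 -- new best
  Position 5 ('g'): window [2,5] length 4 -- new best
  Position 6 ('b'): window [2,6] length 5 -- new best
  Position 7 ('f'): window [2,7] length 6 -- new best
Longest substring with no repeats: "eacgbf" with length 6

6


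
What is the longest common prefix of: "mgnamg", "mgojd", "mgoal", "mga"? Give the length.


Words: mgnamg, mgojd, mgoal, mga
  Position 0: all 'm' => match
  Position 1: all 'g' => match
  Position 2: ('n', 'o', 'o', 'a') => mismatch, stop
LCP = "mg" (length 2)

2


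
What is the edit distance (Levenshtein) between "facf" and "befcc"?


Computing edit distance: "facf" -> "befcc"
DP table:
           b    e    f    c    c
      0    1    2    3    4    5
  f   1    1    2    2    3    4
  a   2    2    2    3    3    4
  c   3    3    3    3    3    3
  f   4    4    4    3    4    4
Edit distance = dp[4][5] = 4

4


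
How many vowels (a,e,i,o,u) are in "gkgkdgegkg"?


Input: gkgkdgegkg
Checking each character:
  'g' at position 0: consonant
  'k' at position 1: consonant
  'g' at position 2: consonant
  'k' at position 3: consonant
  'd' at position 4: consonant
  'g' at position 5: consonant
  'e' at position 6: vowel (running total: 1)
  'g' at position 7: consonant
  'k' at position 8: consonant
  'g' at position 9: consonant
Total vowels: 1

1


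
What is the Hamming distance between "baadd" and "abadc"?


Comparing "baadd" and "abadc" position by position:
  Position 0: 'b' vs 'a' => differ
  Position 1: 'a' vs 'b' => differ
  Position 2: 'a' vs 'a' => same
  Position 3: 'd' vs 'd' => same
  Position 4: 'd' vs 'c' => differ
Total differences (Hamming distance): 3

3


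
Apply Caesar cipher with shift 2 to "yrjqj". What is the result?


Caesar cipher: shift "yrjqj" by 2
  'y' (pos 24) + 2 = pos 0 = 'a'
  'r' (pos 17) + 2 = pos 19 = 't'
  'j' (pos 9) + 2 = pos 11 = 'l'
  'q' (pos 16) + 2 = pos 18 = 's'
  'j' (pos 9) + 2 = pos 11 = 'l'
Result: atlsl

atlsl


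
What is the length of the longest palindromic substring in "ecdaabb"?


Input: "ecdaabb"
Checking substrings for palindromes:
  [3:5] "aa" (len 2) => palindrome
  [5:7] "bb" (len 2) => palindrome
Longest palindromic substring: "aa" with length 2

2


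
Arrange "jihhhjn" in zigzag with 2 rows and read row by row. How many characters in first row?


Zigzag "jihhhjn" into 2 rows:
Placing characters:
  'j' => row 0
  'i' => row 1
  'h' => row 0
  'h' => row 1
  'h' => row 0
  'j' => row 1
  'n' => row 0
Rows:
  Row 0: "jhhn"
  Row 1: "ihj"
First row length: 4

4


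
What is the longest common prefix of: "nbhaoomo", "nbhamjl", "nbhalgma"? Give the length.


Words: nbhaoomo, nbhamjl, nbhalgma
  Position 0: all 'n' => match
  Position 1: all 'b' => match
  Position 2: all 'h' => match
  Position 3: all 'a' => match
  Position 4: ('o', 'm', 'l') => mismatch, stop
LCP = "nbha" (length 4)

4


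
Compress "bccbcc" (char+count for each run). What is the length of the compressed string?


Input: bccbcc
Runs:
  'b' x 1 => "b1"
  'c' x 2 => "c2"
  'b' x 1 => "b1"
  'c' x 2 => "c2"
Compressed: "b1c2b1c2"
Compressed length: 8

8


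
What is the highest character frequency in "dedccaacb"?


Input: dedccaacb
Character counts:
  'a': 2
  'b': 1
  'c': 3
  'd': 2
  'e': 1
Maximum frequency: 3

3


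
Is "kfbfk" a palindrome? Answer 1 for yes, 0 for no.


Input: kfbfk
Reversed: kfbfk
  Compare pos 0 ('k') with pos 4 ('k'): match
  Compare pos 1 ('f') with pos 3 ('f'): match
Result: palindrome

1


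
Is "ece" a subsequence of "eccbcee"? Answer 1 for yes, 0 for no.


Check if "ece" is a subsequence of "eccbcee"
Greedy scan:
  Position 0 ('e'): matches sub[0] = 'e'
  Position 1 ('c'): matches sub[1] = 'c'
  Position 2 ('c'): no match needed
  Position 3 ('b'): no match needed
  Position 4 ('c'): no match needed
  Position 5 ('e'): matches sub[2] = 'e'
  Position 6 ('e'): no match needed
All 3 characters matched => is a subsequence

1


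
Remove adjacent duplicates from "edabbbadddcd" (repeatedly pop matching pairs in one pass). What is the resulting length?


Input: edabbbadddcd
Stack-based adjacent duplicate removal:
  Read 'e': push. Stack: e
  Read 'd': push. Stack: ed
  Read 'a': push. Stack: eda
  Read 'b': push. Stack: edab
  Read 'b': matches stack top 'b' => pop. Stack: eda
  Read 'b': push. Stack: edab
  Read 'a': push. Stack: edaba
  Read 'd': push. Stack: edabad
  Read 'd': matches stack top 'd' => pop. Stack: edaba
  Read 'd': push. Stack: edabad
  Read 'c': push. Stack: edabadc
  Read 'd': push. Stack: edabadcd
Final stack: "edabadcd" (length 8)

8


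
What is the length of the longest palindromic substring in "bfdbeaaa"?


Input: "bfdbeaaa"
Checking substrings for palindromes:
  [5:8] "aaa" (len 3) => palindrome
  [5:7] "aa" (len 2) => palindrome
  [6:8] "aa" (len 2) => palindrome
Longest palindromic substring: "aaa" with length 3

3


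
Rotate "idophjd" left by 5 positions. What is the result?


Input: "idophjd", rotate left by 5
First 5 characters: "idoph"
Remaining characters: "jd"
Concatenate remaining + first: "jd" + "idoph" = "jdidoph"

jdidoph


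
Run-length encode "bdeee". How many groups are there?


Input: bdeee
Scanning for consecutive runs:
  Group 1: 'b' x 1 (positions 0-0)
  Group 2: 'd' x 1 (positions 1-1)
  Group 3: 'e' x 3 (positions 2-4)
Total groups: 3

3


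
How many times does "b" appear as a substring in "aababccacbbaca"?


Searching for "b" in "aababccacbbaca"
Scanning each position:
  Position 0: "a" => no
  Position 1: "a" => no
  Position 2: "b" => MATCH
  Position 3: "a" => no
  Position 4: "b" => MATCH
  Position 5: "c" => no
  Position 6: "c" => no
  Position 7: "a" => no
  Position 8: "c" => no
  Position 9: "b" => MATCH
  Position 10: "b" => MATCH
  Position 11: "a" => no
  Position 12: "c" => no
  Position 13: "a" => no
Total occurrences: 4

4


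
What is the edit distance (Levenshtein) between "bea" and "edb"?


Computing edit distance: "bea" -> "edb"
DP table:
           e    d    b
      0    1    2    3
  b   1    1    2    2
  e   2    1    2    3
  a   3    2    2    3
Edit distance = dp[3][3] = 3

3


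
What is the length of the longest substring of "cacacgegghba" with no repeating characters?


Input: "cacacgegghba"
Sliding window (track last position of each char):
  Position 0 ('c'): window [0,0] length 1 -- new best
  Position 1 ('a'): window [0,1] length 2 -- new best
  Position 2 ('c'): repeat (last at 0), move window start to 1
  Position 2 ('c'): window [1,2] length 2
  Position 3 ('a'): repeat (last at 1), move window start to 2
  Position 3 ('a'): window [2,3] length 2
  Position 4 ('c'): repeat (last at 2), move window start to 3
  Position 4 ('c'): window [3,4] length 2
  Position 5 ('g'): window [3,5] length 3 -- new best
  Position 6 ('e'): window [3,6] length 4 -- new best
  Position 7 ('g'): repeat (last at 5), move window start to 6
  Position 7 ('g'): window [6,7] length 2
  Position 8 ('g'): repeat (last at 7), move window start to 8
  Position 8 ('g'): window [8,8] length 1
  Position 9 ('h'): window [8,9] length 2
  Position 10 ('b'): window [8,10] length 3
  Position 11 ('a'): window [8,11] length 4
Longest substring with no repeats: "acge" with length 4

4
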